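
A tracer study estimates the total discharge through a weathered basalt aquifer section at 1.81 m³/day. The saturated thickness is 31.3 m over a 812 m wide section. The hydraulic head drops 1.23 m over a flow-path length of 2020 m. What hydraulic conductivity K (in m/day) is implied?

Cross-sectional area A = 812 × 31.3 = 25416 m².
Hydraulic gradient i = Δh / L = 1.23 / 2020 = 0.0006089.
From Q = K·A·i, K = Q / (A·i) = 1.81 / (25416 × 0.0006089) = 0.1170 m/day.

0.117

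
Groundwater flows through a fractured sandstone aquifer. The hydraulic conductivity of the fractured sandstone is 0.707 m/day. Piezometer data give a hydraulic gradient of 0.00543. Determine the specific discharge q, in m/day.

0.00384

Hydraulic gradient i = 0.00543.
Specific discharge q = K · i = 0.7070 × 0.005430 = 0.003839 m/day.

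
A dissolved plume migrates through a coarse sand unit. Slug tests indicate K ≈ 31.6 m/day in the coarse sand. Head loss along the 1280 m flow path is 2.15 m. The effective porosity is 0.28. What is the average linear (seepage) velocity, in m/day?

0.190

Hydraulic gradient i = Δh / L = 2.15 / 1280 = 0.001680.
Darcy flux q = K · i = 31.60 × 0.001680 = 0.05308 m/day.
Seepage velocity v = q / n_e = 0.05308 / 0.28 = 0.1896 m/day.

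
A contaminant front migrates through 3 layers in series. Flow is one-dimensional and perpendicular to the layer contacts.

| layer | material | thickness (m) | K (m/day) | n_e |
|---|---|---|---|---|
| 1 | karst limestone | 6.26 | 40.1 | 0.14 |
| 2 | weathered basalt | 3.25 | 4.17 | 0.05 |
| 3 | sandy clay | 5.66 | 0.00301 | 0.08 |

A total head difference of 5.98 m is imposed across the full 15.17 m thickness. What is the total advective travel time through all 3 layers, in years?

With flow normal to the layers, continuity requires the same specific discharge q through every layer.
Σ(b_i/K_i) = 6.26/40.1 + 3.25/4.17 + 5.66/0.00301 = 1881 d.
q = Δh / Σ(b_i/K_i) = 5.98 / 1881 = 0.003179 m/day.
In each layer the seepage velocity is v_i = q/n_i, so the layer transit time is t_i = b_i·n_i / q:
  layer 1 (karst limestone): t_1 = 6.26 × 0.14 / 0.003179 = 275.7 d
  layer 2 (weathered basalt): t_2 = 3.25 × 0.05 / 0.003179 = 51.12 d
  layer 3 (sandy clay): t_3 = 5.66 × 0.08 / 0.003179 = 142.5 d
Total t = Σ t_i = 469.3 days = 1.285 years.

1.28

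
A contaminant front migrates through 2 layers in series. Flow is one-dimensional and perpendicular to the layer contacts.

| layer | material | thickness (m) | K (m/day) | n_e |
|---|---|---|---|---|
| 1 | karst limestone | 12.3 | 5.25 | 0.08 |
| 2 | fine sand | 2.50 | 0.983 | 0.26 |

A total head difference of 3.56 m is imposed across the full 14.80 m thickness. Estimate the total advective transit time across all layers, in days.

2.24

With flow normal to the layers, continuity requires the same specific discharge q through every layer.
Σ(b_i/K_i) = 12.3/5.25 + 2.50/0.983 = 4.886 d.
q = Δh / Σ(b_i/K_i) = 3.56 / 4.886 = 0.7286 m/day.
In each layer the seepage velocity is v_i = q/n_i, so the layer transit time is t_i = b_i·n_i / q:
  layer 1 (karst limestone): t_1 = 12.3 × 0.08 / 0.7286 = 1.351 d
  layer 2 (fine sand): t_2 = 2.50 × 0.26 / 0.7286 = 0.8921 d
Total t = Σ t_i = 2.243 days.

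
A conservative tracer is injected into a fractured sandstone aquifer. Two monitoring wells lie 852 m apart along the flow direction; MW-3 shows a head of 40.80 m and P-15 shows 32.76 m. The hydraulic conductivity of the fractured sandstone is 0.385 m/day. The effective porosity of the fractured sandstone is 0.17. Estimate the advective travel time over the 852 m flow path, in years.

Hydraulic gradient i = (40.80 − 32.76) / 852 = 8.04 / 852 = 0.009437.
Darcy flux q = K · i = 0.3850 × 0.009437 = 0.003633 m/day.
Seepage velocity v = q / n_e = 0.003633 / 0.17 = 0.02137 m/day.
Travel time t = L / v = 852 / 0.02137 = 39867 days = 109.1 years.

109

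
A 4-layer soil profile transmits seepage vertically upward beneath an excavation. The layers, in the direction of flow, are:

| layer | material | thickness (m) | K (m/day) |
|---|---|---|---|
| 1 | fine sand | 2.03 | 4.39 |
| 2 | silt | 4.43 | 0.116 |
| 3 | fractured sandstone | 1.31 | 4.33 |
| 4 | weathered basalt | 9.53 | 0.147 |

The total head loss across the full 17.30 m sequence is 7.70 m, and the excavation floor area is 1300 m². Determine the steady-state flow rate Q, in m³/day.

Flow is perpendicular to layering, so the layers act in series and the equivalent K is the thickness-weighted harmonic mean.
Total thickness L = 2.03 + 4.43 + 1.31 + 9.53 = 17.30 m.
Σ(b_i/K_i) = 2.03/4.39 + 4.43/0.116 + 1.31/4.33 + 9.53/0.147 = 103.8 d.
K_eq = L / Σ(b_i/K_i) = 17.30 / 103.8 = 0.1667 m/day.
Q = K_eq · A · (Δh/L) = 0.1667 × 1300 × (7.70/17.30) = 96.45 m³/day.

96.4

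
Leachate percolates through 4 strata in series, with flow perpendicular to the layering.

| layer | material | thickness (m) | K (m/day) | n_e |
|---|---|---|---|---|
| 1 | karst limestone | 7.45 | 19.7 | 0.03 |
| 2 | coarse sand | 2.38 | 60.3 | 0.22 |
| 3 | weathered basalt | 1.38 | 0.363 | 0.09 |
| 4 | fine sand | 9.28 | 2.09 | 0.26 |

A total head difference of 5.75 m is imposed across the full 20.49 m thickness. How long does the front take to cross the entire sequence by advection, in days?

With flow normal to the layers, continuity requires the same specific discharge q through every layer.
Σ(b_i/K_i) = 7.45/19.7 + 2.38/60.3 + 1.38/0.363 + 9.28/2.09 = 8.659 d.
q = Δh / Σ(b_i/K_i) = 5.75 / 8.659 = 0.6640 m/day.
In each layer the seepage velocity is v_i = q/n_i, so the layer transit time is t_i = b_i·n_i / q:
  layer 1 (karst limestone): t_1 = 7.45 × 0.03 / 0.6640 = 0.3366 d
  layer 2 (coarse sand): t_2 = 2.38 × 0.22 / 0.6640 = 0.7885 d
  layer 3 (weathered basalt): t_3 = 1.38 × 0.09 / 0.6640 = 0.1870 d
  layer 4 (fine sand): t_4 = 9.28 × 0.26 / 0.6640 = 3.634 d
Total t = Σ t_i = 4.946 days.

4.95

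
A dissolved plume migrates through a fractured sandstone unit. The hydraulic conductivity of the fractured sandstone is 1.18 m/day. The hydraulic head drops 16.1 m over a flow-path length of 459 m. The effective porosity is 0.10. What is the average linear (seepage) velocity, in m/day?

0.414

Hydraulic gradient i = Δh / L = 16.1 / 459 = 0.03508.
Darcy flux q = K · i = 1.180 × 0.03508 = 0.04139 m/day.
Seepage velocity v = q / n_e = 0.04139 / 0.10 = 0.4139 m/day.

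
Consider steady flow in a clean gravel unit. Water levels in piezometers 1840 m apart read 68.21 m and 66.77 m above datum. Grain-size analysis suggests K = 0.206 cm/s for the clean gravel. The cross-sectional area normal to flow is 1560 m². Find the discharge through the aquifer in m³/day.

Convert K: 0.206 cm/s × 864 = 178.0 m/day.
Hydraulic gradient i = (68.21 − 66.77) / 1840 = 1.44 / 1840 = 0.0007826.
Darcy's law: Q = K · A · i = 178.0 × 1560 × 0.0007826 = 217.3 m³/day.

217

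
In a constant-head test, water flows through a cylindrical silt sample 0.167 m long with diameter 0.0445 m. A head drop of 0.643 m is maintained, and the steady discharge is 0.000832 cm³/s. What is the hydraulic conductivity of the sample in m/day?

0.0120

Cross-sectional area A = π·(d/2)² = π × (0.0445/2)² = 0.001555 m².
Convert discharge: 0.000832 cm³/s = 8.320e-10 m³/s.
Darcy's law rearranged: K = Q·L / (A·Δh) = 8.320e-10 × 0.167 / (0.001555 × 0.643) = 1.389e-07 m/s = 0.01200 m/day.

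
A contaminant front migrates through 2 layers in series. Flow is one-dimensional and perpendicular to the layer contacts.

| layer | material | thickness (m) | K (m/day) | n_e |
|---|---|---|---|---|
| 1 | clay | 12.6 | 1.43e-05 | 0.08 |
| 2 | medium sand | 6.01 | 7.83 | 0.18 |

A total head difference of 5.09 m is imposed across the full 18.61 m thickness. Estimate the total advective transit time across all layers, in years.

990

With flow normal to the layers, continuity requires the same specific discharge q through every layer.
Σ(b_i/K_i) = 12.6/1.43e-05 + 6.01/7.83 = 8.811e+05 d.
q = Δh / Σ(b_i/K_i) = 5.09 / 8.811e+05 = 5.777e-06 m/day.
In each layer the seepage velocity is v_i = q/n_i, so the layer transit time is t_i = b_i·n_i / q:
  layer 1 (clay): t_1 = 12.6 × 0.08 / 5.777e-06 = 1.745e+05 d
  layer 2 (medium sand): t_2 = 6.01 × 0.18 / 5.777e-06 = 1.873e+05 d
Total t = Σ t_i = 3.618e+05 days = 990.4 years.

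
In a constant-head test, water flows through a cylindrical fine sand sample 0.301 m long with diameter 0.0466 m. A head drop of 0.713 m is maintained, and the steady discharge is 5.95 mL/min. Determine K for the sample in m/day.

Cross-sectional area A = π·(d/2)² = π × (0.0466/2)² = 0.001706 m².
Convert discharge: 5.95 mL/min = 9.917e-08 m³/s.
Darcy's law rearranged: K = Q·L / (A·Δh) = 9.917e-08 × 0.301 / (0.001706 × 0.713) = 2.455e-05 m/s = 2.121 m/day.

2.12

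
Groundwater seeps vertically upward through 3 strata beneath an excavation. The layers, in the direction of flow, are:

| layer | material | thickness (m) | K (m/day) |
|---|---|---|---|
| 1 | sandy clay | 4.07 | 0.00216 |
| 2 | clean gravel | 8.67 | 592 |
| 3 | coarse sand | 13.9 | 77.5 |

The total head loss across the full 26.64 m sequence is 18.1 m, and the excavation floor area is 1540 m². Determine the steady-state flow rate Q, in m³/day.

Flow is perpendicular to layering, so the layers act in series and the equivalent K is the thickness-weighted harmonic mean.
Total thickness L = 4.07 + 8.67 + 13.9 = 26.64 m.
Σ(b_i/K_i) = 4.07/0.00216 + 8.67/592 + 13.9/77.5 = 1884 d.
K_eq = L / Σ(b_i/K_i) = 26.64 / 1884 = 0.01414 m/day.
Q = K_eq · A · (Δh/L) = 0.01414 × 1540 × (18.1/26.64) = 14.79 m³/day.

14.8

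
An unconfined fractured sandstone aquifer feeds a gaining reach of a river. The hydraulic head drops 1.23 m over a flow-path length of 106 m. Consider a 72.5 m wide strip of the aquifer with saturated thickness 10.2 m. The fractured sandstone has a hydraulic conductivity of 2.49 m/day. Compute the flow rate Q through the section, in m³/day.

Cross-sectional area A = 72.5 × 10.2 = 739.5 m².
Hydraulic gradient i = Δh / L = 1.23 / 106 = 0.01160.
Darcy's law: Q = K · A · i = 2.490 × 739.5 × 0.01160 = 21.37 m³/day.

21.4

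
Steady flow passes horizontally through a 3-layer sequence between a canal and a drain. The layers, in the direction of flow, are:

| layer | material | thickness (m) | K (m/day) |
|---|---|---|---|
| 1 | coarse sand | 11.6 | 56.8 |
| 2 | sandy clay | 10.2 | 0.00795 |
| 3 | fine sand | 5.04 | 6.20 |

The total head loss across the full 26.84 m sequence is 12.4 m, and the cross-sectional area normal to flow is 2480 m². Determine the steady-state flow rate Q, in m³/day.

Flow is perpendicular to layering, so the layers act in series and the equivalent K is the thickness-weighted harmonic mean.
Total thickness L = 11.6 + 10.2 + 5.04 = 26.84 m.
Σ(b_i/K_i) = 11.6/56.8 + 10.2/0.00795 + 5.04/6.20 = 1284 d.
K_eq = L / Σ(b_i/K_i) = 26.84 / 1284 = 0.02090 m/day.
Q = K_eq · A · (Δh/L) = 0.02090 × 2480 × (12.4/26.84) = 23.95 m³/day.

23.9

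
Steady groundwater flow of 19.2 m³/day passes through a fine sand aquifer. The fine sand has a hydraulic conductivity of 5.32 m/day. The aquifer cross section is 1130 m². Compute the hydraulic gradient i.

0.00319

From Q = K·A·i, i = Q / (K·A) = 19.2 / (5.320 × 1130) = 0.003194.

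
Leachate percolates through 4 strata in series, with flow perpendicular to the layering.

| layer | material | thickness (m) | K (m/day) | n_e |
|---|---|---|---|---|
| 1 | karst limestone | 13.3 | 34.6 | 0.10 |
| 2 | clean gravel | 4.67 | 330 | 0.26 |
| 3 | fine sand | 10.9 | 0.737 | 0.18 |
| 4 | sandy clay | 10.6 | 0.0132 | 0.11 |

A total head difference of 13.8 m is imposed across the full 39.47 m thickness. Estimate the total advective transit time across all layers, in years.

0.921

With flow normal to the layers, continuity requires the same specific discharge q through every layer.
Σ(b_i/K_i) = 13.3/34.6 + 4.67/330 + 10.9/0.737 + 10.6/0.0132 = 818.2 d.
q = Δh / Σ(b_i/K_i) = 13.8 / 818.2 = 0.01687 m/day.
In each layer the seepage velocity is v_i = q/n_i, so the layer transit time is t_i = b_i·n_i / q:
  layer 1 (karst limestone): t_1 = 13.3 × 0.10 / 0.01687 = 78.86 d
  layer 2 (clean gravel): t_2 = 4.67 × 0.26 / 0.01687 = 71.99 d
  layer 3 (fine sand): t_3 = 10.9 × 0.18 / 0.01687 = 116.3 d
  layer 4 (sandy clay): t_4 = 10.6 × 0.11 / 0.01687 = 69.13 d
Total t = Σ t_i = 336.3 days = 0.9208 years.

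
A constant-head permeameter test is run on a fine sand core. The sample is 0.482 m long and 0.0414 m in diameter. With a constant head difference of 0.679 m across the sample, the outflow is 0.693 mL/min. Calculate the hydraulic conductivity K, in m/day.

Cross-sectional area A = π·(d/2)² = π × (0.0414/2)² = 0.001346 m².
Convert discharge: 0.693 mL/min = 1.155e-08 m³/s.
Darcy's law rearranged: K = Q·L / (A·Δh) = 1.155e-08 × 0.482 / (0.001346 × 0.679) = 6.091e-06 m/s = 0.5262 m/day.

0.526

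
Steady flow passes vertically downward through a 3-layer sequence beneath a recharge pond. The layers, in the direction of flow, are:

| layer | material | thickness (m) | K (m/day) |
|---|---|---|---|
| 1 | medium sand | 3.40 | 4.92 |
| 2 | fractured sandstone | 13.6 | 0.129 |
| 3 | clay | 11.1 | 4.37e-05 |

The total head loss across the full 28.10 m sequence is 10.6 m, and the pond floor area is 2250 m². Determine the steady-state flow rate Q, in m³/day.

0.0939

Flow is perpendicular to layering, so the layers act in series and the equivalent K is the thickness-weighted harmonic mean.
Total thickness L = 3.40 + 13.6 + 11.1 = 28.10 m.
Σ(b_i/K_i) = 3.40/4.92 + 13.6/0.129 + 11.1/4.37e-05 = 2.541e+05 d.
K_eq = L / Σ(b_i/K_i) = 28.10 / 2.541e+05 = 0.0001106 m/day.
Q = K_eq · A · (Δh/L) = 0.0001106 × 2250 × (10.6/28.10) = 0.09386 m³/day.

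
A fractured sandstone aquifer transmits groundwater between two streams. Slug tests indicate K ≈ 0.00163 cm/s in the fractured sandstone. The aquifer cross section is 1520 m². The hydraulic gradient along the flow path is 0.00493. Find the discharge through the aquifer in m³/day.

10.6

Convert K: 0.00163 cm/s × 864 = 1.408 m/day.
Hydraulic gradient i = 0.00493.
Darcy's law: Q = K · A · i = 1.408 × 1520 × 0.004930 = 10.55 m³/day.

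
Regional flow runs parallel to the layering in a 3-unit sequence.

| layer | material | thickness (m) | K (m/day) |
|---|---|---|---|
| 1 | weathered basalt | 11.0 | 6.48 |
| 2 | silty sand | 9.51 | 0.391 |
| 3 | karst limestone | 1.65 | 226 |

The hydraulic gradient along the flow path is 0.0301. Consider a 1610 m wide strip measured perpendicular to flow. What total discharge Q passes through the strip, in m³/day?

21700

Flow is parallel to layering, so each bed carries its own Darcy discharge and the transmissivities add.
Σ(K_i·b_i) = 6.48×11.0 + 0.391×9.51 + 226×1.65 = 447.9 m²/day.
Hydraulic gradient i = 0.0301.
Q = Σ(K_i·b_i) · W · i = 447.9 × 1610 × 0.03010 = 21706 m³/day.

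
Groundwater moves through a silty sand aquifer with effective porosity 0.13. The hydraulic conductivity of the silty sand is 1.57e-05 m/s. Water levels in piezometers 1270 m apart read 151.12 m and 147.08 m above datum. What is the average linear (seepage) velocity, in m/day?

0.0332

Convert K: 1.57e-05 m/s × 86400 = 1.356 m/day.
Hydraulic gradient i = (151.12 − 147.08) / 1270 = 4.04 / 1270 = 0.003181.
Darcy flux q = K · i = 1.356 × 0.003181 = 0.004315 m/day.
Seepage velocity v = q / n_e = 0.004315 / 0.13 = 0.03319 m/day.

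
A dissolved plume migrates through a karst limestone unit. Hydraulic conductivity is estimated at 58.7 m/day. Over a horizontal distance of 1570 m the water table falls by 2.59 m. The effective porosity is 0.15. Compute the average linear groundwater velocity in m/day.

Hydraulic gradient i = Δh / L = 2.59 / 1570 = 0.001650.
Darcy flux q = K · i = 58.70 × 0.001650 = 0.09684 m/day.
Seepage velocity v = q / n_e = 0.09684 / 0.15 = 0.6456 m/day.

0.646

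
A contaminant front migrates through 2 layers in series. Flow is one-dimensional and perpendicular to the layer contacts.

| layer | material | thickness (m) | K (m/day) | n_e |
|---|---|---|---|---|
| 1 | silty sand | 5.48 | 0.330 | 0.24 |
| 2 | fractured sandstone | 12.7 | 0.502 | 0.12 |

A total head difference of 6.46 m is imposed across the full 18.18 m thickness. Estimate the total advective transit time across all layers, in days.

18.4

With flow normal to the layers, continuity requires the same specific discharge q through every layer.
Σ(b_i/K_i) = 5.48/0.330 + 12.7/0.502 = 41.90 d.
q = Δh / Σ(b_i/K_i) = 6.46 / 41.90 = 0.1542 m/day.
In each layer the seepage velocity is v_i = q/n_i, so the layer transit time is t_i = b_i·n_i / q:
  layer 1 (silty sand): t_1 = 5.48 × 0.24 / 0.1542 = 8.531 d
  layer 2 (fractured sandstone): t_2 = 12.7 × 0.12 / 0.1542 = 9.886 d
Total t = Σ t_i = 18.42 days.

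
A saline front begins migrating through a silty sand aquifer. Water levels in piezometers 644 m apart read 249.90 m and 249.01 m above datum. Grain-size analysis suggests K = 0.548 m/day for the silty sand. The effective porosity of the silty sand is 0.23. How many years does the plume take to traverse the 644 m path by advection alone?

Hydraulic gradient i = (249.90 − 249.01) / 644 = 0.89 / 644 = 0.001382.
Darcy flux q = K · i = 0.5480 × 0.001382 = 0.0007573 m/day.
Seepage velocity v = q / n_e = 0.0007573 / 0.23 = 0.003293 m/day.
Travel time t = L / v = 644 / 0.003293 = 1.956e+05 days = 535.5 years.

535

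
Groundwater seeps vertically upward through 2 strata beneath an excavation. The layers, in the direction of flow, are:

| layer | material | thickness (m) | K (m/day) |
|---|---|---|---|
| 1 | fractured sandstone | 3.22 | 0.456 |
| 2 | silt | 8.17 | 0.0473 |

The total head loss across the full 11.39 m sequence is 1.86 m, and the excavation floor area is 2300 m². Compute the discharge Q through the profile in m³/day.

Flow is perpendicular to layering, so the layers act in series and the equivalent K is the thickness-weighted harmonic mean.
Total thickness L = 3.22 + 8.17 = 11.39 m.
Σ(b_i/K_i) = 3.22/0.456 + 8.17/0.0473 = 179.8 d.
K_eq = L / Σ(b_i/K_i) = 11.39 / 179.8 = 0.06335 m/day.
Q = K_eq · A · (Δh/L) = 0.06335 × 2300 × (1.86/11.39) = 23.79 m³/day.

23.8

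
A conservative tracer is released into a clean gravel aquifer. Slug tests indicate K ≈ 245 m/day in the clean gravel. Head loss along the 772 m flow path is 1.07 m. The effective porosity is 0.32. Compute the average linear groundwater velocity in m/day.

Hydraulic gradient i = Δh / L = 1.07 / 772 = 0.001386.
Darcy flux q = K · i = 245.0 × 0.001386 = 0.3396 m/day.
Seepage velocity v = q / n_e = 0.3396 / 0.32 = 1.061 m/day.

1.06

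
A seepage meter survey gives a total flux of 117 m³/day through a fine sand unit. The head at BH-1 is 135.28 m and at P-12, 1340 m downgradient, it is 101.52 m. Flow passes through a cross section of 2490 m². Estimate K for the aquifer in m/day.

1.87

Hydraulic gradient i = (135.28 − 101.52) / 1340 = 33.76 / 1340 = 0.02519.
From Q = K·A·i, K = Q / (A·i) = 117 / (2490 × 0.02519) = 1.865 m/day.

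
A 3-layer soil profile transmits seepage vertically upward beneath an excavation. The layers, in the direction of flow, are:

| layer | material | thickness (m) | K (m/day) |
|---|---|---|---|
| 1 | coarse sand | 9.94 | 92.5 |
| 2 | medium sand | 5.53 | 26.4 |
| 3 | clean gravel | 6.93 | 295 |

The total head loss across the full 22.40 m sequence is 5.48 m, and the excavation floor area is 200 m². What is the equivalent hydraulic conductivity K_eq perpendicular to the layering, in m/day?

Flow is perpendicular to layering, so the layers act in series and the equivalent K is the thickness-weighted harmonic mean.
Total thickness L = 9.94 + 5.53 + 6.93 = 22.40 m.
Σ(b_i/K_i) = 9.94/92.5 + 5.53/26.4 + 6.93/295 = 0.3404 d.
K_eq = L / Σ(b_i/K_i) = 22.40 / 0.3404 = 65.80 m/day.

65.8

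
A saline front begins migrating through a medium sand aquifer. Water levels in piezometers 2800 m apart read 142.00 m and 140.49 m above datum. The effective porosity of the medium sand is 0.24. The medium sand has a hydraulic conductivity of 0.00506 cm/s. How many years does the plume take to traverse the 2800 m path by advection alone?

780

Convert K: 0.00506 cm/s × 864 = 4.372 m/day.
Hydraulic gradient i = (142.00 − 140.49) / 2800 = 1.51 / 2800 = 0.0005393.
Darcy flux q = K · i = 4.372 × 0.0005393 = 0.002358 m/day.
Seepage velocity v = q / n_e = 0.002358 / 0.24 = 0.009824 m/day.
Travel time t = L / v = 2800 / 0.009824 = 2.850e+05 days = 780.4 years.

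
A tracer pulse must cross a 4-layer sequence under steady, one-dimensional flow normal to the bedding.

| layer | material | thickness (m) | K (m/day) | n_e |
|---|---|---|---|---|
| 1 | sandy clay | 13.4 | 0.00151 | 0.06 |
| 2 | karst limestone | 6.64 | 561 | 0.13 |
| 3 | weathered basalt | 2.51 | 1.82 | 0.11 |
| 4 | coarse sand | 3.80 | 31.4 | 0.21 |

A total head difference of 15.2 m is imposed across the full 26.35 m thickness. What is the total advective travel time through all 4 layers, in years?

4.38

With flow normal to the layers, continuity requires the same specific discharge q through every layer.
Σ(b_i/K_i) = 13.4/0.00151 + 6.64/561 + 2.51/1.82 + 3.80/31.4 = 8876 d.
q = Δh / Σ(b_i/K_i) = 15.2 / 8876 = 0.001713 m/day.
In each layer the seepage velocity is v_i = q/n_i, so the layer transit time is t_i = b_i·n_i / q:
  layer 1 (sandy clay): t_1 = 13.4 × 0.06 / 0.001713 = 469.5 d
  layer 2 (karst limestone): t_2 = 6.64 × 0.13 / 0.001713 = 504.0 d
  layer 3 (weathered basalt): t_3 = 2.51 × 0.11 / 0.001713 = 161.2 d
  layer 4 (coarse sand): t_4 = 3.80 × 0.21 / 0.001713 = 466.0 d
Total t = Σ t_i = 1601 days = 4.383 years.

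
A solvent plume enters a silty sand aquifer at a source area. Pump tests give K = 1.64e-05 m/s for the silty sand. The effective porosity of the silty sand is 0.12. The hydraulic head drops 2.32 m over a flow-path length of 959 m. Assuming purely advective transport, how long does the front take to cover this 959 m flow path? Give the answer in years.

Convert K: 1.64e-05 m/s × 86400 = 1.417 m/day.
Hydraulic gradient i = Δh / L = 2.32 / 959 = 0.002419.
Darcy flux q = K · i = 1.417 × 0.002419 = 0.003428 m/day.
Seepage velocity v = q / n_e = 0.003428 / 0.12 = 0.02857 m/day.
Travel time t = L / v = 959 / 0.02857 = 33572 days = 91.91 years.

91.9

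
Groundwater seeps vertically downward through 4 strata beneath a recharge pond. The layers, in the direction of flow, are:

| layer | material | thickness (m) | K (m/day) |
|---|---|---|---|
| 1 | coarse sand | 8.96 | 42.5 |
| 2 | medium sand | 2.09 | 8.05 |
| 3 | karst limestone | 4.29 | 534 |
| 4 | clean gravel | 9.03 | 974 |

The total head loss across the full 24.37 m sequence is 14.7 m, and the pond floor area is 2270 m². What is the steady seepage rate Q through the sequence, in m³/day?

Flow is perpendicular to layering, so the layers act in series and the equivalent K is the thickness-weighted harmonic mean.
Total thickness L = 8.96 + 2.09 + 4.29 + 9.03 = 24.37 m.
Σ(b_i/K_i) = 8.96/42.5 + 2.09/8.05 + 4.29/534 + 9.03/974 = 0.4878 d.
K_eq = L / Σ(b_i/K_i) = 24.37 / 0.4878 = 49.96 m/day.
Q = K_eq · A · (Δh/L) = 49.96 × 2270 × (14.7/24.37) = 68413 m³/day.

68400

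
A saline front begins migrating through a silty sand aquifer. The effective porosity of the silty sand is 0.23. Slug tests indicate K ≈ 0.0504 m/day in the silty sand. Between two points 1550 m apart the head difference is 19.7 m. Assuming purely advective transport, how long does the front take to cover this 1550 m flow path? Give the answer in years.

1520

Hydraulic gradient i = Δh / L = 19.7 / 1550 = 0.01271.
Darcy flux q = K · i = 0.05040 × 0.01271 = 0.0006406 m/day.
Seepage velocity v = q / n_e = 0.0006406 / 0.23 = 0.002785 m/day.
Travel time t = L / v = 1550 / 0.002785 = 5.565e+05 days = 1524 years.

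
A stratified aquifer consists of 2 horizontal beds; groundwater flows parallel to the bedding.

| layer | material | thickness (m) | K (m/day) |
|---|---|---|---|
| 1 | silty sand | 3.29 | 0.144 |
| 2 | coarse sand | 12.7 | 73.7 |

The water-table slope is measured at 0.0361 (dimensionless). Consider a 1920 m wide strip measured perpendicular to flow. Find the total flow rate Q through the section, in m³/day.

Flow is parallel to layering, so each bed carries its own Darcy discharge and the transmissivities add.
Σ(K_i·b_i) = 0.144×3.29 + 73.7×12.7 = 936.5 m²/day.
Hydraulic gradient i = 0.0361.
Q = Σ(K_i·b_i) · W · i = 936.5 × 1920 × 0.03610 = 64908 m³/day.

64900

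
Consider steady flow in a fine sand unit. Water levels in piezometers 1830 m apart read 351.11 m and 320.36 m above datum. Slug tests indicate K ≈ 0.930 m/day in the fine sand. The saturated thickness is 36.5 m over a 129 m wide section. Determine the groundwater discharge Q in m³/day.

73.6

Cross-sectional area A = 129 × 36.5 = 4708 m².
Hydraulic gradient i = (351.11 − 320.36) / 1830 = 30.75 / 1830 = 0.01680.
Darcy's law: Q = K · A · i = 0.9300 × 4708 × 0.01680 = 73.58 m³/day.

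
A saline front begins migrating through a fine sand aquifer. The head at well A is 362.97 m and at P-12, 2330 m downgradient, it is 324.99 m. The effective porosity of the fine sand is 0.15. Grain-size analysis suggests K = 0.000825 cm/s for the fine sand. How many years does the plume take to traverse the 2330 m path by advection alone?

82.4

Convert K: 0.000825 cm/s × 864 = 0.7128 m/day.
Hydraulic gradient i = (362.97 − 324.99) / 2330 = 37.98 / 2330 = 0.01630.
Darcy flux q = K · i = 0.7128 × 0.01630 = 0.01162 m/day.
Seepage velocity v = q / n_e = 0.01162 / 0.15 = 0.07746 m/day.
Travel time t = L / v = 2330 / 0.07746 = 30080 days = 82.36 years.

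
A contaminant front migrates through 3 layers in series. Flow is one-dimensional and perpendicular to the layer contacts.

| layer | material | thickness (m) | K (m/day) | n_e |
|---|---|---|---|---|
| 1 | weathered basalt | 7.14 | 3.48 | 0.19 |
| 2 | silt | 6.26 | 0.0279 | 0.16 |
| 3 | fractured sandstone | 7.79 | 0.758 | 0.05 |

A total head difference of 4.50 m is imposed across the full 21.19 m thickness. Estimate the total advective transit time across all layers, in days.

With flow normal to the layers, continuity requires the same specific discharge q through every layer.
Σ(b_i/K_i) = 7.14/3.48 + 6.26/0.0279 + 7.79/0.758 = 236.7 d.
q = Δh / Σ(b_i/K_i) = 4.50 / 236.7 = 0.01901 m/day.
In each layer the seepage velocity is v_i = q/n_i, so the layer transit time is t_i = b_i·n_i / q:
  layer 1 (weathered basalt): t_1 = 7.14 × 0.19 / 0.01901 = 71.36 d
  layer 2 (silt): t_2 = 6.26 × 0.16 / 0.01901 = 52.68 d
  layer 3 (fractured sandstone): t_3 = 7.79 × 0.05 / 0.01901 = 20.49 d
Total t = Σ t_i = 144.5 days.

145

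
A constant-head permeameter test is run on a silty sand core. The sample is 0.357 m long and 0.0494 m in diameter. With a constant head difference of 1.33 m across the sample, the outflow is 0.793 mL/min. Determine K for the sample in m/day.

Cross-sectional area A = π·(d/2)² = π × (0.0494/2)² = 0.001917 m².
Convert discharge: 0.793 mL/min = 1.322e-08 m³/s.
Darcy's law rearranged: K = Q·L / (A·Δh) = 1.322e-08 × 0.357 / (0.001917 × 1.33) = 1.851e-06 m/s = 0.1599 m/day.

0.160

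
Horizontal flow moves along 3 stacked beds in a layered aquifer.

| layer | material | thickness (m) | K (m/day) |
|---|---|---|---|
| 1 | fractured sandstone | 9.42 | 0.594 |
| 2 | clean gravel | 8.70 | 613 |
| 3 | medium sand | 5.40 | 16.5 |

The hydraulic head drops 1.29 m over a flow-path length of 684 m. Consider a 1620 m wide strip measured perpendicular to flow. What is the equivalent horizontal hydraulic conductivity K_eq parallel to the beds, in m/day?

Flow is parallel to layering, so each bed carries its own Darcy discharge and the transmissivities add.
Σ(K_i·b_i) = 0.594×9.42 + 613×8.70 + 16.5×5.40 = 5428 m²/day.
Total thickness b = 23.52 m, so K_eq = Σ(K_i·b_i)/b = 230.8 m/day.

231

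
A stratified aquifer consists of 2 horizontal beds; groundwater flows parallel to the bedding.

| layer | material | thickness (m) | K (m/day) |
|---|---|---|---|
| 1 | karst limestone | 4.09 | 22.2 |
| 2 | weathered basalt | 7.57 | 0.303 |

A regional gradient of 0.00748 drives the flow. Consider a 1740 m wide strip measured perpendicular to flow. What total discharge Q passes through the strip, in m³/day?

Flow is parallel to layering, so each bed carries its own Darcy discharge and the transmissivities add.
Σ(K_i·b_i) = 22.2×4.09 + 0.303×7.57 = 93.09 m²/day.
Hydraulic gradient i = 0.00748.
Q = Σ(K_i·b_i) · W · i = 93.09 × 1740 × 0.007480 = 1212 m³/day.

1210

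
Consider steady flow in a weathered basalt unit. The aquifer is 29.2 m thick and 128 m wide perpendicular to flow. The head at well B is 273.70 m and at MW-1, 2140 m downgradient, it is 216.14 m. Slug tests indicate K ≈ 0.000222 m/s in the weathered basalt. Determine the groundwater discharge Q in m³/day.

1930

Convert K: 0.000222 m/s × 86400 = 19.18 m/day.
Cross-sectional area A = 128 × 29.2 = 3738 m².
Hydraulic gradient i = (273.70 − 216.14) / 2140 = 57.56 / 2140 = 0.02690.
Darcy's law: Q = K · A · i = 19.18 × 3738 × 0.02690 = 1928 m³/day.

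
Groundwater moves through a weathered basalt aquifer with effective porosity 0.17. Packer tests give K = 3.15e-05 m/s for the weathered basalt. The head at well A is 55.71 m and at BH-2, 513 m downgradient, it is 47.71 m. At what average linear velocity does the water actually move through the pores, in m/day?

0.250

Convert K: 3.15e-05 m/s × 86400 = 2.722 m/day.
Hydraulic gradient i = (55.71 − 47.71) / 513 = 8 / 513 = 0.01559.
Darcy flux q = K · i = 2.722 × 0.01559 = 0.04244 m/day.
Seepage velocity v = q / n_e = 0.04244 / 0.17 = 0.2497 m/day.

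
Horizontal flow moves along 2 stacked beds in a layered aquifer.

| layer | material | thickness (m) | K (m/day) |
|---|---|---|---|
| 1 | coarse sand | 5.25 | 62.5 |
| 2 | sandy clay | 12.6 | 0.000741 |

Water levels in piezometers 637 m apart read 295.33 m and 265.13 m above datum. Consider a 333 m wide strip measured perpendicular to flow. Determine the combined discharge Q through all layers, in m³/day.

Flow is parallel to layering, so each bed carries its own Darcy discharge and the transmissivities add.
Σ(K_i·b_i) = 62.5×5.25 + 0.000741×12.6 = 328.1 m²/day.
Hydraulic gradient i = (295.33 − 265.13) / 637 = 30.2 / 637 = 0.04741.
Q = Σ(K_i·b_i) · W · i = 328.1 × 333 × 0.04741 = 5180 m³/day.

5180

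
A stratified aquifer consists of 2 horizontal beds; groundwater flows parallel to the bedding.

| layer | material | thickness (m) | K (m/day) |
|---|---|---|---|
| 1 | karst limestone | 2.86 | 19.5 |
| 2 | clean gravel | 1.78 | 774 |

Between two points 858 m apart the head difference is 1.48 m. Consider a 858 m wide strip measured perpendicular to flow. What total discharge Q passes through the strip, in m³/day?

2120

Flow is parallel to layering, so each bed carries its own Darcy discharge and the transmissivities add.
Σ(K_i·b_i) = 19.5×2.86 + 774×1.78 = 1433 m²/day.
Hydraulic gradient i = Δh / L = 1.48 / 858 = 0.001725.
Q = Σ(K_i·b_i) · W · i = 1433 × 858 × 0.001725 = 2122 m³/day.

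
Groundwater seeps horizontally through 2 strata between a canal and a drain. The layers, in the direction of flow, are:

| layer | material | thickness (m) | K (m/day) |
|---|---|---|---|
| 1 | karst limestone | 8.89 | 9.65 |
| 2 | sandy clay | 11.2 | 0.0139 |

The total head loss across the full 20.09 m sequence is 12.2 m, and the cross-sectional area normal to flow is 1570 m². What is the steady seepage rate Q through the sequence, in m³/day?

Flow is perpendicular to layering, so the layers act in series and the equivalent K is the thickness-weighted harmonic mean.
Total thickness L = 8.89 + 11.2 = 20.09 m.
Σ(b_i/K_i) = 8.89/9.65 + 11.2/0.0139 = 806.7 d.
K_eq = L / Σ(b_i/K_i) = 20.09 / 806.7 = 0.02490 m/day.
Q = K_eq · A · (Δh/L) = 0.02490 × 1570 × (12.2/20.09) = 23.74 m³/day.

23.7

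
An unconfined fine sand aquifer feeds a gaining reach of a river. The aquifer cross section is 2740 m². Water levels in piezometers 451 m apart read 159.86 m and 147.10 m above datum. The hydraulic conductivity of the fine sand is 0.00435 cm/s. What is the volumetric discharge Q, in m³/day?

291

Convert K: 0.00435 cm/s × 864 = 3.758 m/day.
Hydraulic gradient i = (159.86 − 147.10) / 451 = 12.76 / 451 = 0.02829.
Darcy's law: Q = K · A · i = 3.758 × 2740 × 0.02829 = 291.4 m³/day.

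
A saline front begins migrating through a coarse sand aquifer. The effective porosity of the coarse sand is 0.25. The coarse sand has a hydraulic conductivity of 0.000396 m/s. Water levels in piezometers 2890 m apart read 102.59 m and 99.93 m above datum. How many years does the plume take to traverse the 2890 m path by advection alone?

Convert K: 0.000396 m/s × 86400 = 34.21 m/day.
Hydraulic gradient i = (102.59 − 99.93) / 2890 = 2.66 / 2890 = 0.0009204.
Darcy flux q = K · i = 34.21 × 0.0009204 = 0.03149 m/day.
Seepage velocity v = q / n_e = 0.03149 / 0.25 = 0.1260 m/day.
Travel time t = L / v = 2890 / 0.1260 = 22943 days = 62.81 years.

62.8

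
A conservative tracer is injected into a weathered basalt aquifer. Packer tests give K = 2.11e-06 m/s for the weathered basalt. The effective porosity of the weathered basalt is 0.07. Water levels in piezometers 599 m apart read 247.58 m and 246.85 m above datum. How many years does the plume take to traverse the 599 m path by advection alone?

517

Convert K: 2.11e-06 m/s × 86400 = 0.1823 m/day.
Hydraulic gradient i = (247.58 − 246.85) / 599 = 0.73 / 599 = 0.001219.
Darcy flux q = K · i = 0.1823 × 0.001219 = 0.0002222 m/day.
Seepage velocity v = q / n_e = 0.0002222 / 0.07 = 0.003174 m/day.
Travel time t = L / v = 599 / 0.003174 = 1.887e+05 days = 516.7 years.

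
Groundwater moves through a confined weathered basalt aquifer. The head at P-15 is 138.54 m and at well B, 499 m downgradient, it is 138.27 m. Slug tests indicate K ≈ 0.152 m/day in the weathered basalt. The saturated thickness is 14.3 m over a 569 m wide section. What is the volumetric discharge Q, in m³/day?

0.669

Cross-sectional area A = 569 × 14.3 = 8137 m².
Hydraulic gradient i = (138.54 − 138.27) / 499 = 0.27 / 499 = 0.0005411.
Darcy's law: Q = K · A · i = 0.1520 × 8137 × 0.0005411 = 0.6692 m³/day.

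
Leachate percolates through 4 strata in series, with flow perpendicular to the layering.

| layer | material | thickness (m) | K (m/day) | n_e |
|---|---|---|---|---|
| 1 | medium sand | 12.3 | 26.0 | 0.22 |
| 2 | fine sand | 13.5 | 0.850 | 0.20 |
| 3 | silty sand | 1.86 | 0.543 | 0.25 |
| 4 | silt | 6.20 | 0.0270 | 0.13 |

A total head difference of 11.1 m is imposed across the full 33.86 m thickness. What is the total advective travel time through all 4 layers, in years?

With flow normal to the layers, continuity requires the same specific discharge q through every layer.
Σ(b_i/K_i) = 12.3/26.0 + 13.5/0.850 + 1.86/0.543 + 6.20/0.0270 = 249.4 d.
q = Δh / Σ(b_i/K_i) = 11.1 / 249.4 = 0.04450 m/day.
In each layer the seepage velocity is v_i = q/n_i, so the layer transit time is t_i = b_i·n_i / q:
  layer 1 (medium sand): t_1 = 12.3 × 0.22 / 0.04450 = 60.80 d
  layer 2 (fine sand): t_2 = 13.5 × 0.20 / 0.04450 = 60.67 d
  layer 3 (silty sand): t_3 = 1.86 × 0.25 / 0.04450 = 10.45 d
  layer 4 (silt): t_4 = 6.20 × 0.13 / 0.04450 = 18.11 d
Total t = Σ t_i = 150.0 days = 0.4108 years.

0.411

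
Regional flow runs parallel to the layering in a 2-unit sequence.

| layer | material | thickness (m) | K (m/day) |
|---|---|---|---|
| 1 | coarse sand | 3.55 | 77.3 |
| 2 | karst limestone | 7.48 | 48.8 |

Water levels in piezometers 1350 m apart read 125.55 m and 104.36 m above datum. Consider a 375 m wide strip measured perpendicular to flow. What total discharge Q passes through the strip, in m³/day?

Flow is parallel to layering, so each bed carries its own Darcy discharge and the transmissivities add.
Σ(K_i·b_i) = 77.3×3.55 + 48.8×7.48 = 639.4 m²/day.
Hydraulic gradient i = (125.55 − 104.36) / 1350 = 21.19 / 1350 = 0.01570.
Q = Σ(K_i·b_i) · W · i = 639.4 × 375 × 0.01570 = 3764 m³/day.

3760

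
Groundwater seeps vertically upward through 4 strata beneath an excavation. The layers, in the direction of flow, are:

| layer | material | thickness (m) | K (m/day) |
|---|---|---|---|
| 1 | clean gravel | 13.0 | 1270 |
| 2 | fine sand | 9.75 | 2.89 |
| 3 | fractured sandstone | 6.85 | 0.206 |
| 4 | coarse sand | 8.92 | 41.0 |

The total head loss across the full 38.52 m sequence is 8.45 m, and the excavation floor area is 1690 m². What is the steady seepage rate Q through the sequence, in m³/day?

Flow is perpendicular to layering, so the layers act in series and the equivalent K is the thickness-weighted harmonic mean.
Total thickness L = 13.0 + 9.75 + 6.85 + 8.92 = 38.52 m.
Σ(b_i/K_i) = 13.0/1270 + 9.75/2.89 + 6.85/0.206 + 8.92/41.0 = 36.85 d.
K_eq = L / Σ(b_i/K_i) = 38.52 / 36.85 = 1.045 m/day.
Q = K_eq · A · (Δh/L) = 1.045 × 1690 × (8.45/38.52) = 387.5 m³/day.

387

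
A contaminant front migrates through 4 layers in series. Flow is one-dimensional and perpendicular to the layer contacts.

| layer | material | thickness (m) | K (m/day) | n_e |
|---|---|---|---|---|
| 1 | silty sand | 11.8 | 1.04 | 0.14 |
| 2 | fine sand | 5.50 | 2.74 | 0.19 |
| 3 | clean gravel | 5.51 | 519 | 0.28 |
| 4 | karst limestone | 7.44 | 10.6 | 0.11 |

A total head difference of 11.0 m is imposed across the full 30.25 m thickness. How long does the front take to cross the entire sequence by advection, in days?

6.47

With flow normal to the layers, continuity requires the same specific discharge q through every layer.
Σ(b_i/K_i) = 11.8/1.04 + 5.50/2.74 + 5.51/519 + 7.44/10.6 = 14.07 d.
q = Δh / Σ(b_i/K_i) = 11.0 / 14.07 = 0.7820 m/day.
In each layer the seepage velocity is v_i = q/n_i, so the layer transit time is t_i = b_i·n_i / q:
  layer 1 (silty sand): t_1 = 11.8 × 0.14 / 0.7820 = 2.112 d
  layer 2 (fine sand): t_2 = 5.50 × 0.19 / 0.7820 = 1.336 d
  layer 3 (clean gravel): t_3 = 5.51 × 0.28 / 0.7820 = 1.973 d
  layer 4 (karst limestone): t_4 = 7.44 × 0.11 / 0.7820 = 1.047 d
Total t = Σ t_i = 6.468 days.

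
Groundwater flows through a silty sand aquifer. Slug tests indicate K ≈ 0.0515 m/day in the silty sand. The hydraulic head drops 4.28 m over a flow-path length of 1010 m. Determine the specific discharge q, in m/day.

Hydraulic gradient i = Δh / L = 4.28 / 1010 = 0.004238.
Specific discharge q = K · i = 0.05150 × 0.004238 = 0.0002182 m/day.

0.000218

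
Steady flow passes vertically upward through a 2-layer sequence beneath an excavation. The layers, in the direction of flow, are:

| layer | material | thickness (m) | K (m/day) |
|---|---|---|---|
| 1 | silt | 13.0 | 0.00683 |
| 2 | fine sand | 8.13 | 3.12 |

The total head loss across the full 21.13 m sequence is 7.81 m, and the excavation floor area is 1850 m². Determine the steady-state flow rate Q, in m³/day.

Flow is perpendicular to layering, so the layers act in series and the equivalent K is the thickness-weighted harmonic mean.
Total thickness L = 13.0 + 8.13 = 21.13 m.
Σ(b_i/K_i) = 13.0/0.00683 + 8.13/3.12 = 1906 d.
K_eq = L / Σ(b_i/K_i) = 21.13 / 1906 = 0.01109 m/day.
Q = K_eq · A · (Δh/L) = 0.01109 × 1850 × (7.81/21.13) = 7.581 m³/day.

7.58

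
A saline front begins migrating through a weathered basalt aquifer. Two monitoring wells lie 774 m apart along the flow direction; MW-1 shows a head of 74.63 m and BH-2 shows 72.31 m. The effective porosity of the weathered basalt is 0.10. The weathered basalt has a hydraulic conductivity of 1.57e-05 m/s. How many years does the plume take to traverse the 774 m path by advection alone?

52.1

Convert K: 1.57e-05 m/s × 86400 = 1.356 m/day.
Hydraulic gradient i = (74.63 − 72.31) / 774 = 2.32 / 774 = 0.002997.
Darcy flux q = K · i = 1.356 × 0.002997 = 0.004066 m/day.
Seepage velocity v = q / n_e = 0.004066 / 0.10 = 0.04066 m/day.
Travel time t = L / v = 774 / 0.04066 = 19036 days = 52.12 years.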